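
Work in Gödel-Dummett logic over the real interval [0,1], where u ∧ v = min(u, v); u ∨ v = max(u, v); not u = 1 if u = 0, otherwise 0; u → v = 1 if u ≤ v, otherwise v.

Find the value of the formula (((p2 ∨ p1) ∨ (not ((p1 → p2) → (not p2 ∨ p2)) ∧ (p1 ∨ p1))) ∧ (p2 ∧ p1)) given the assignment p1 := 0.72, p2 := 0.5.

0.50

(p2 ∨ p1) = max(0.5, 0.72) = 0.72
(p1 → p2): 0.72 > 0.5, so result = 0.5
not p2: Gödel ¬ of 0.5 = 0 (operand ≠ 0)
(not p2 ∨ p2) = max(0, 0.5) = 0.5
((p1 → p2) → (not p2 ∨ p2)): 0.5 ≤ 0.5, so result = 1
not ((p1 → p2) → (not p2 ∨ p2)): Gödel ¬ of 1 = 0 (operand ≠ 0)
(p1 ∨ p1) = max(0.72, 0.72) = 0.72
(not ((p1 → p2) → (not p2 ∨ p2)) ∧ (p1 ∨ p1)) = min(0, 0.72) = 0
((p2 ∨ p1) ∨ (not ((p1 → p2) → (not p2 ∨ p2)) ∧ (p1 ∨ p1))) = max(0.72, 0) = 0.72
(p2 ∧ p1) = min(0.5, 0.72) = 0.5
(((p2 ∨ p1) ∨ (not ((p1 → p2) → (not p2 ∨ p2)) ∧ (p1 ∨ p1))) ∧ (p2 ∧ p1)) = min(0.72, 0.5) = 0.5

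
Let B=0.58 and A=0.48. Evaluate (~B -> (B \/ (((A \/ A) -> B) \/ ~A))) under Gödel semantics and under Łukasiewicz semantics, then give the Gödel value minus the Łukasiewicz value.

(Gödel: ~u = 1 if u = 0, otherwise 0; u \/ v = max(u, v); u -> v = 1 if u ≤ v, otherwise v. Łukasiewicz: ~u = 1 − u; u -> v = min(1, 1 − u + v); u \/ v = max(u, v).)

0.00

Gödel evaluation:
  ~B: Gödel ¬ of 0.58 = 0 (operand ≠ 0)
  (A \/ A) = max(0.48, 0.48) = 0.48
  ((A \/ A) -> B): 0.48 ≤ 0.58, so result = 1
  ~A: Gödel ¬ of 0.48 = 0 (operand ≠ 0)
  (((A \/ A) -> B) \/ ~A) = max(1, 0) = 1
  (B \/ (((A \/ A) -> B) \/ ~A)) = max(0.58, 1) = 1
  (~B -> (B \/ (((A \/ A) -> B) \/ ~A))): 0 ≤ 1, so result = 1
  Gödel value = 1
Łukasiewicz evaluation:
  ~B: Łukasiewicz ¬ gives 1 − 0.58 = 0.42
  (A \/ A) = max(0.48, 0.48) = 0.48
  ((A \/ A) -> B): min(1, 1 − 0.48 + 0.58) = 1
  ~A: Łukasiewicz ¬ gives 1 − 0.48 = 0.52
  (((A \/ A) -> B) \/ ~A) = max(1, 0.52) = 1
  (B \/ (((A \/ A) -> B) \/ ~A)) = max(0.58, 1) = 1
  (~B -> (B \/ (((A \/ A) -> B) \/ ~A))): min(1, 1 − 0.42 + 1) = 1
  Łukasiewicz value = 1
Difference: 1 − 1 = 0.00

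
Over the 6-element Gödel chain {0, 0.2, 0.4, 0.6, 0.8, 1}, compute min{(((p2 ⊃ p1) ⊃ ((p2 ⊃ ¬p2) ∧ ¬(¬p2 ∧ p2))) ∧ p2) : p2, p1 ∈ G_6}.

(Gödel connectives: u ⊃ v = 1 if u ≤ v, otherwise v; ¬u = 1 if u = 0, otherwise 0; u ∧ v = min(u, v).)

0.00

The minimum is attained at p2 = 0, p1 = 0:
  (p2 ⊃ p1): 0 ≤ 0, so result = 1
  ¬p2: Gödel ¬ of 0 = 1 (operand is 0)
  (p2 ⊃ ¬p2): 0 ≤ 1, so result = 1
  ¬p2: Gödel ¬ of 0 = 1 (operand is 0)
  (¬p2 ∧ p2) = min(1, 0) = 0
  ¬(¬p2 ∧ p2): Gödel ¬ of 0 = 1 (operand is 0)
  ((p2 ⊃ ¬p2) ∧ ¬(¬p2 ∧ p2)) = min(1, 1) = 1
  ((p2 ⊃ p1) ⊃ ((p2 ⊃ ¬p2) ∧ ¬(¬p2 ∧ p2))): 1 ≤ 1, so result = 1
  (((p2 ⊃ p1) ⊃ ((p2 ⊃ ¬p2) ∧ ¬(¬p2 ∧ p2))) ∧ p2) = min(1, 0) = 0
Checking all 36 assignments confirms none give a value below 0.00.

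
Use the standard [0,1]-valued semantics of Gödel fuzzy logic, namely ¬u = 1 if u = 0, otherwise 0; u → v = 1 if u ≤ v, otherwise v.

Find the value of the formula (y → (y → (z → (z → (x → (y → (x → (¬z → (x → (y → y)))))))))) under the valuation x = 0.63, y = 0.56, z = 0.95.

1.00

¬z: Gödel ¬ of 0.95 = 0 (operand ≠ 0)
(y → y): 0.56 ≤ 0.56, so result = 1
(x → (y → y)): 0.63 ≤ 1, so result = 1
(¬z → (x → (y → y))): 0 ≤ 1, so result = 1
(x → (¬z → (x → (y → y)))): 0.63 ≤ 1, so result = 1
(y → (x → (¬z → (x → (y → y))))): 0.56 ≤ 1, so result = 1
(x → (y → (x → (¬z → (x → (y → y)))))): 0.63 ≤ 1, so result = 1
(z → (x → (y → (x → (¬z → (x → (y → y))))))): 0.95 ≤ 1, so result = 1
(z → (z → (x → (y → (x → (¬z → (x → (y → y)))))))): 0.95 ≤ 1, so result = 1
(y → (z → (z → (x → (y → (x → (¬z → (x → (y → y))))))))): 0.56 ≤ 1, so result = 1
(y → (y → (z → (z → (x → (y → (x → (¬z → (x → (y → y)))))))))): 0.56 ≤ 1, so result = 1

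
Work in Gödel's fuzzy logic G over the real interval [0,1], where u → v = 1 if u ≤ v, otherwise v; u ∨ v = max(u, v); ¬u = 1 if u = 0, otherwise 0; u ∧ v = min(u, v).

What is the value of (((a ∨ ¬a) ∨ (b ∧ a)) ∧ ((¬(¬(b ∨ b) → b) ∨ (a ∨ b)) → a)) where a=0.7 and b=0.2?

¬a: Gödel ¬ of 0.7 = 0 (operand ≠ 0)
(a ∨ ¬a) = max(0.7, 0) = 0.7
(b ∧ a) = min(0.2, 0.7) = 0.2
((a ∨ ¬a) ∨ (b ∧ a)) = max(0.7, 0.2) = 0.7
(b ∨ b) = max(0.2, 0.2) = 0.2
¬(b ∨ b): Gödel ¬ of 0.2 = 0 (operand ≠ 0)
(¬(b ∨ b) → b): 0 ≤ 0.2, so result = 1
¬(¬(b ∨ b) → b): Gödel ¬ of 1 = 0 (operand ≠ 0)
(a ∨ b) = max(0.7, 0.2) = 0.7
(¬(¬(b ∨ b) → b) ∨ (a ∨ b)) = max(0, 0.7) = 0.7
((¬(¬(b ∨ b) → b) ∨ (a ∨ b)) → a): 0.7 ≤ 0.7, so result = 1
(((a ∨ ¬a) ∨ (b ∧ a)) ∧ ((¬(¬(b ∨ b) → b) ∨ (a ∨ b)) → a)) = min(0.7, 1) = 0.7

0.70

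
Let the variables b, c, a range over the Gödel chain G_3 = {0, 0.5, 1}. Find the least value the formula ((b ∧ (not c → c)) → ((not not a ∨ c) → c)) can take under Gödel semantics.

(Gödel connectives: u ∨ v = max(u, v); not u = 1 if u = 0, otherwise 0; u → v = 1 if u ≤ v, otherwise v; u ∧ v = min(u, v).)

0.50

The minimum is attained at b = 1, c = 0.5, a = 0.5:
  not c: Gödel ¬ of 0.5 = 0 (operand ≠ 0)
  (not c → c): 0 ≤ 0.5, so result = 1
  (b ∧ (not c → c)) = min(1, 1) = 1
  not a: Gödel ¬ of 0.5 = 0 (operand ≠ 0)
  not not a: Gödel ¬ of 0 = 1 (operand is 0)
  (not not a ∨ c) = max(1, 0.5) = 1
  ((not not a ∨ c) → c): 1 > 0.5, so result = 0.5
  ((b ∧ (not c → c)) → ((not not a ∨ c) → c)): 1 > 0.5, so result = 0.5
Checking all 27 assignments confirms none give a value below 0.50.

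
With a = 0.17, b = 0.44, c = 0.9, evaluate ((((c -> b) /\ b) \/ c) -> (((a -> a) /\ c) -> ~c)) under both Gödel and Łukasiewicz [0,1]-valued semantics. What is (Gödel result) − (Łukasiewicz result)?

-0.30

Gödel evaluation:
  (c -> b): 0.9 > 0.44, so result = 0.44
  ((c -> b) /\ b) = min(0.44, 0.44) = 0.44
  (((c -> b) /\ b) \/ c) = max(0.44, 0.9) = 0.9
  (a -> a): 0.17 ≤ 0.17, so result = 1
  ((a -> a) /\ c) = min(1, 0.9) = 0.9
  ~c: Gödel ¬ of 0.9 = 0 (operand ≠ 0)
  (((a -> a) /\ c) -> ~c): 0.9 > 0, so result = 0
  ((((c -> b) /\ b) \/ c) -> (((a -> a) /\ c) -> ~c)): 0.9 > 0, so result = 0
  Gödel value = 0
Łukasiewicz evaluation:
  (c -> b): min(1, 1 − 0.9 + 0.44) = 0.54
  ((c -> b) /\ b) = min(0.54, 0.44) = 0.44
  (((c -> b) /\ b) \/ c) = max(0.44, 0.9) = 0.9
  (a -> a): min(1, 1 − 0.17 + 0.17) = 1
  ((a -> a) /\ c) = min(1, 0.9) = 0.9
  ~c: Łukasiewicz ¬ gives 1 − 0.9 = 0.1
  (((a -> a) /\ c) -> ~c): min(1, 1 − 0.9 + 0.1) = 0.2
  ((((c -> b) /\ b) \/ c) -> (((a -> a) /\ c) -> ~c)): min(1, 1 − 0.9 + 0.2) = 0.3
  Łukasiewicz value = 0.3
Difference: 0 − 0.3 = -0.30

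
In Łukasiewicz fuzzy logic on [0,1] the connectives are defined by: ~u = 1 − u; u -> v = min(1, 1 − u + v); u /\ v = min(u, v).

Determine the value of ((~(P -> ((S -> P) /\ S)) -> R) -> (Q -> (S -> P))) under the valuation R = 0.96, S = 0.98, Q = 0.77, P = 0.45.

(S -> P): min(1, 1 − 0.98 + 0.45) = 0.47
((S -> P) /\ S) = min(0.47, 0.98) = 0.47
(P -> ((S -> P) /\ S)): min(1, 1 − 0.45 + 0.47) = 1
~(P -> ((S -> P) /\ S)): Łukasiewicz ¬ gives 1 − 1 = 0
(~(P -> ((S -> P) /\ S)) -> R): min(1, 1 − 0 + 0.96) = 1
(S -> P): min(1, 1 − 0.98 + 0.45) = 0.47
(Q -> (S -> P)): min(1, 1 − 0.77 + 0.47) = 0.7
((~(P -> ((S -> P) /\ S)) -> R) -> (Q -> (S -> P))): min(1, 1 − 1 + 0.7) = 0.7

0.70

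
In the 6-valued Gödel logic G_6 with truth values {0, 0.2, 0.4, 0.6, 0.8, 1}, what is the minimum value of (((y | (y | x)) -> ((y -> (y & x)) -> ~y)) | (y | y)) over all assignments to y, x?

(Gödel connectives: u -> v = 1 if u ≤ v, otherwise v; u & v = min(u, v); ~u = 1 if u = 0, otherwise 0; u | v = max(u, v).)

0.20

The minimum is attained at y = 0.2, x = 0.2:
  (y | x) = max(0.2, 0.2) = 0.2
  (y | (y | x)) = max(0.2, 0.2) = 0.2
  (y & x) = min(0.2, 0.2) = 0.2
  (y -> (y & x)): 0.2 ≤ 0.2, so result = 1
  ~y: Gödel ¬ of 0.2 = 0 (operand ≠ 0)
  ((y -> (y & x)) -> ~y): 1 > 0, so result = 0
  ((y | (y | x)) -> ((y -> (y & x)) -> ~y)): 0.2 > 0, so result = 0
  (y | y) = max(0.2, 0.2) = 0.2
  (((y | (y | x)) -> ((y -> (y & x)) -> ~y)) | (y | y)) = max(0, 0.2) = 0.2
Checking all 36 assignments confirms none give a value below 0.20.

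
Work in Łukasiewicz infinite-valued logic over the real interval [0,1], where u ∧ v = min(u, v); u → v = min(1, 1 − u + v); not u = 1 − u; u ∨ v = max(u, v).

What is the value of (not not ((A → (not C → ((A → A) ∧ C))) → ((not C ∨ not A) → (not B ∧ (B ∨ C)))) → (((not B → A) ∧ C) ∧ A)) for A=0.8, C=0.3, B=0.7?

not C: Łukasiewicz ¬ gives 1 − 0.3 = 0.7
(A → A): min(1, 1 − 0.8 + 0.8) = 1
((A → A) ∧ C) = min(1, 0.3) = 0.3
(not C → ((A → A) ∧ C)): min(1, 1 − 0.7 + 0.3) = 0.6
(A → (not C → ((A → A) ∧ C))): min(1, 1 − 0.8 + 0.6) = 0.8
not C: Łukasiewicz ¬ gives 1 − 0.3 = 0.7
not A: Łukasiewicz ¬ gives 1 − 0.8 = 0.2
(not C ∨ not A) = max(0.7, 0.2) = 0.7
not B: Łukasiewicz ¬ gives 1 − 0.7 = 0.3
(B ∨ C) = max(0.7, 0.3) = 0.7
(not B ∧ (B ∨ C)) = min(0.3, 0.7) = 0.3
((not C ∨ not A) → (not B ∧ (B ∨ C))): min(1, 1 − 0.7 + 0.3) = 0.6
((A → (not C → ((A → A) ∧ C))) → ((not C ∨ not A) → (not B ∧ (B ∨ C)))): min(1, 1 − 0.8 + 0.6) = 0.8
not ((A → (not C → ((A → A) ∧ C))) → ((not C ∨ not A) → (not B ∧ (B ∨ C)))): Łukasiewicz ¬ gives 1 − 0.8 = 0.2
not not ((A → (not C → ((A → A) ∧ C))) → ((not C ∨ not A) → (not B ∧ (B ∨ C)))): Łukasiewicz ¬ gives 1 − 0.2 = 0.8
not B: Łukasiewicz ¬ gives 1 − 0.7 = 0.3
(not B → A): min(1, 1 − 0.3 + 0.8) = 1
((not B → A) ∧ C) = min(1, 0.3) = 0.3
(((not B → A) ∧ C) ∧ A) = min(0.3, 0.8) = 0.3
(not not ((A → (not C → ((A → A) ∧ C))) → ((not C ∨ not A) → (not B ∧ (B ∨ C)))) → (((not B → A) ∧ C) ∧ A)): min(1, 1 − 0.8 + 0.3) = 0.5

0.50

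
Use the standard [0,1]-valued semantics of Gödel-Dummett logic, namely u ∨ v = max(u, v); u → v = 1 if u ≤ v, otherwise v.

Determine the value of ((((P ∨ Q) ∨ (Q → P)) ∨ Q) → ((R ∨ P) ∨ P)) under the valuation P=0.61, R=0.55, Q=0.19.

0.61

(P ∨ Q) = max(0.61, 0.19) = 0.61
(Q → P): 0.19 ≤ 0.61, so result = 1
((P ∨ Q) ∨ (Q → P)) = max(0.61, 1) = 1
(((P ∨ Q) ∨ (Q → P)) ∨ Q) = max(1, 0.19) = 1
(R ∨ P) = max(0.55, 0.61) = 0.61
((R ∨ P) ∨ P) = max(0.61, 0.61) = 0.61
((((P ∨ Q) ∨ (Q → P)) ∨ Q) → ((R ∨ P) ∨ P)): 1 > 0.61, so result = 0.61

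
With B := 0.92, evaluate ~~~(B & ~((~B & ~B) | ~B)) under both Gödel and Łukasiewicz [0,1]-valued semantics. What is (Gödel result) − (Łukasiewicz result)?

Gödel evaluation:
  ~B: Gödel ¬ of 0.92 = 0 (operand ≠ 0)
  ~B: Gödel ¬ of 0.92 = 0 (operand ≠ 0)
  (~B & ~B) = min(0, 0) = 0
  ~B: Gödel ¬ of 0.92 = 0 (operand ≠ 0)
  ((~B & ~B) | ~B) = max(0, 0) = 0
  ~((~B & ~B) | ~B): Gödel ¬ of 0 = 1 (operand is 0)
  (B & ~((~B & ~B) | ~B)) = min(0.92, 1) = 0.92
  ~(B & ~((~B & ~B) | ~B)): Gödel ¬ of 0.92 = 0 (operand ≠ 0)
  ~~(B & ~((~B & ~B) | ~B)): Gödel ¬ of 0 = 1 (operand is 0)
  ~~~(B & ~((~B & ~B) | ~B)): Gödel ¬ of 1 = 0 (operand ≠ 0)
  Gödel value = 0
Łukasiewicz evaluation:
  ~B: Łukasiewicz ¬ gives 1 − 0.92 = 0.08
  ~B: Łukasiewicz ¬ gives 1 − 0.92 = 0.08
  (~B & ~B) = min(0.08, 0.08) = 0.08
  ~B: Łukasiewicz ¬ gives 1 − 0.92 = 0.08
  ((~B & ~B) | ~B) = max(0.08, 0.08) = 0.08
  ~((~B & ~B) | ~B): Łukasiewicz ¬ gives 1 − 0.08 = 0.92
  (B & ~((~B & ~B) | ~B)) = min(0.92, 0.92) = 0.92
  ~(B & ~((~B & ~B) | ~B)): Łukasiewicz ¬ gives 1 − 0.92 = 0.08
  ~~(B & ~((~B & ~B) | ~B)): Łukasiewicz ¬ gives 1 − 0.08 = 0.92
  ~~~(B & ~((~B & ~B) | ~B)): Łukasiewicz ¬ gives 1 − 0.92 = 0.08
  Łukasiewicz value = 0.08
Difference: 0 − 0.08 = -0.08

-0.08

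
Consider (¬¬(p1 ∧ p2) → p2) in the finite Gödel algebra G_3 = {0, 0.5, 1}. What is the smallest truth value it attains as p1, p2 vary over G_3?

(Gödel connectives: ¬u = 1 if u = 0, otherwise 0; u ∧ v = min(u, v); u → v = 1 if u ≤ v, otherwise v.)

0.50

The minimum is attained at p1 = 0.5, p2 = 0.5:
  (p1 ∧ p2) = min(0.5, 0.5) = 0.5
  ¬(p1 ∧ p2): Gödel ¬ of 0.5 = 0 (operand ≠ 0)
  ¬¬(p1 ∧ p2): Gödel ¬ of 0 = 1 (operand is 0)
  (¬¬(p1 ∧ p2) → p2): 1 > 0.5, so result = 0.5
Checking all 9 assignments confirms none give a value below 0.50.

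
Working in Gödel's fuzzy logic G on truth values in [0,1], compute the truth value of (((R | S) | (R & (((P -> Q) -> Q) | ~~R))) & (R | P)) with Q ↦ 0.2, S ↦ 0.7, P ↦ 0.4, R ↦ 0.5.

0.50

(R | S) = max(0.5, 0.7) = 0.7
(P -> Q): 0.4 > 0.2, so result = 0.2
((P -> Q) -> Q): 0.2 ≤ 0.2, so result = 1
~R: Gödel ¬ of 0.5 = 0 (operand ≠ 0)
~~R: Gödel ¬ of 0 = 1 (operand is 0)
(((P -> Q) -> Q) | ~~R) = max(1, 1) = 1
(R & (((P -> Q) -> Q) | ~~R)) = min(0.5, 1) = 0.5
((R | S) | (R & (((P -> Q) -> Q) | ~~R))) = max(0.7, 0.5) = 0.7
(R | P) = max(0.5, 0.4) = 0.5
(((R | S) | (R & (((P -> Q) -> Q) | ~~R))) & (R | P)) = min(0.7, 0.5) = 0.5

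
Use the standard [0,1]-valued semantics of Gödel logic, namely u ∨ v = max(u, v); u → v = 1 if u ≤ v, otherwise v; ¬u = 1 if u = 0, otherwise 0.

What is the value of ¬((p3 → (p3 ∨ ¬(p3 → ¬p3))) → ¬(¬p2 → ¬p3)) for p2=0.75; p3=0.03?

¬p3: Gödel ¬ of 0.03 = 0 (operand ≠ 0)
(p3 → ¬p3): 0.03 > 0, so result = 0
¬(p3 → ¬p3): Gödel ¬ of 0 = 1 (operand is 0)
(p3 ∨ ¬(p3 → ¬p3)) = max(0.03, 1) = 1
(p3 → (p3 ∨ ¬(p3 → ¬p3))): 0.03 ≤ 1, so result = 1
¬p2: Gödel ¬ of 0.75 = 0 (operand ≠ 0)
¬p3: Gödel ¬ of 0.03 = 0 (operand ≠ 0)
(¬p2 → ¬p3): 0 ≤ 0, so result = 1
¬(¬p2 → ¬p3): Gödel ¬ of 1 = 0 (operand ≠ 0)
((p3 → (p3 ∨ ¬(p3 → ¬p3))) → ¬(¬p2 → ¬p3)): 1 > 0, so result = 0
¬((p3 → (p3 ∨ ¬(p3 → ¬p3))) → ¬(¬p2 → ¬p3)): Gödel ¬ of 0 = 1 (operand is 0)

1.00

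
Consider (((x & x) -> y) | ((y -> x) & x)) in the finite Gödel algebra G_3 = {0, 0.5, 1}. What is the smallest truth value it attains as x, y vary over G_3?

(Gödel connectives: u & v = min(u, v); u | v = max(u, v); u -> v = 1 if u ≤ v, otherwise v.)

0.50

The minimum is attained at x = 0.5, y = 0:
  (x & x) = min(0.5, 0.5) = 0.5
  ((x & x) -> y): 0.5 > 0, so result = 0
  (y -> x): 0 ≤ 0.5, so result = 1
  ((y -> x) & x) = min(1, 0.5) = 0.5
  (((x & x) -> y) | ((y -> x) & x)) = max(0, 0.5) = 0.5
Checking all 9 assignments confirms none give a value below 0.50.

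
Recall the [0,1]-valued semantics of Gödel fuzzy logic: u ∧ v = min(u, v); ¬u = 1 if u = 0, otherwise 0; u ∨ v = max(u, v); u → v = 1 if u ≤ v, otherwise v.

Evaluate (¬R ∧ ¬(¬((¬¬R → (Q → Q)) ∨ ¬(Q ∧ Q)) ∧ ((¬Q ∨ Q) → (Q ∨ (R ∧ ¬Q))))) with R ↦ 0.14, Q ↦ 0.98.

0.00

¬R: Gödel ¬ of 0.14 = 0 (operand ≠ 0)
¬R: Gödel ¬ of 0.14 = 0 (operand ≠ 0)
¬¬R: Gödel ¬ of 0 = 1 (operand is 0)
(Q → Q): 0.98 ≤ 0.98, so result = 1
(¬¬R → (Q → Q)): 1 ≤ 1, so result = 1
(Q ∧ Q) = min(0.98, 0.98) = 0.98
¬(Q ∧ Q): Gödel ¬ of 0.98 = 0 (operand ≠ 0)
((¬¬R → (Q → Q)) ∨ ¬(Q ∧ Q)) = max(1, 0) = 1
¬((¬¬R → (Q → Q)) ∨ ¬(Q ∧ Q)): Gödel ¬ of 1 = 0 (operand ≠ 0)
¬Q: Gödel ¬ of 0.98 = 0 (operand ≠ 0)
(¬Q ∨ Q) = max(0, 0.98) = 0.98
¬Q: Gödel ¬ of 0.98 = 0 (operand ≠ 0)
(R ∧ ¬Q) = min(0.14, 0) = 0
(Q ∨ (R ∧ ¬Q)) = max(0.98, 0) = 0.98
((¬Q ∨ Q) → (Q ∨ (R ∧ ¬Q))): 0.98 ≤ 0.98, so result = 1
(¬((¬¬R → (Q → Q)) ∨ ¬(Q ∧ Q)) ∧ ((¬Q ∨ Q) → (Q ∨ (R ∧ ¬Q)))) = min(0, 1) = 0
¬(¬((¬¬R → (Q → Q)) ∨ ¬(Q ∧ Q)) ∧ ((¬Q ∨ Q) → (Q ∨ (R ∧ ¬Q)))): Gödel ¬ of 0 = 1 (operand is 0)
(¬R ∧ ¬(¬((¬¬R → (Q → Q)) ∨ ¬(Q ∧ Q)) ∧ ((¬Q ∨ Q) → (Q ∨ (R ∧ ¬Q))))) = min(0, 1) = 0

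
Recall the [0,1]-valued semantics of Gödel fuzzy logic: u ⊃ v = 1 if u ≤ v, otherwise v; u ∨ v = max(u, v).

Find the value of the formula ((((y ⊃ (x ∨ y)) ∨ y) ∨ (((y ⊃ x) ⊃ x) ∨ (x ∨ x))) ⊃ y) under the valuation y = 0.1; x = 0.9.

(x ∨ y) = max(0.9, 0.1) = 0.9
(y ⊃ (x ∨ y)): 0.1 ≤ 0.9, so result = 1
((y ⊃ (x ∨ y)) ∨ y) = max(1, 0.1) = 1
(y ⊃ x): 0.1 ≤ 0.9, so result = 1
((y ⊃ x) ⊃ x): 1 > 0.9, so result = 0.9
(x ∨ x) = max(0.9, 0.9) = 0.9
(((y ⊃ x) ⊃ x) ∨ (x ∨ x)) = max(0.9, 0.9) = 0.9
(((y ⊃ (x ∨ y)) ∨ y) ∨ (((y ⊃ x) ⊃ x) ∨ (x ∨ x))) = max(1, 0.9) = 1
((((y ⊃ (x ∨ y)) ∨ y) ∨ (((y ⊃ x) ⊃ x) ∨ (x ∨ x))) ⊃ y): 1 > 0.1, so result = 0.1

0.10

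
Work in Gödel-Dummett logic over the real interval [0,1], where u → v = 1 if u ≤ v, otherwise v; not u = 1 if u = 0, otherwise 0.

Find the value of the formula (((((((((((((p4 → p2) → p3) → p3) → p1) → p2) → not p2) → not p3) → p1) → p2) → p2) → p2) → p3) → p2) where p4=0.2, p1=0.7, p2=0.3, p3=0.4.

0.30

(p4 → p2): 0.2 ≤ 0.3, so result = 1
((p4 → p2) → p3): 1 > 0.4, so result = 0.4
(((p4 → p2) → p3) → p3): 0.4 ≤ 0.4, so result = 1
((((p4 → p2) → p3) → p3) → p1): 1 > 0.7, so result = 0.7
(((((p4 → p2) → p3) → p3) → p1) → p2): 0.7 > 0.3, so result = 0.3
not p2: Gödel ¬ of 0.3 = 0 (operand ≠ 0)
((((((p4 → p2) → p3) → p3) → p1) → p2) → not p2): 0.3 > 0, so result = 0
not p3: Gödel ¬ of 0.4 = 0 (operand ≠ 0)
(((((((p4 → p2) → p3) → p3) → p1) → p2) → not p2) → not p3): 0 ≤ 0, so result = 1
((((((((p4 → p2) → p3) → p3) → p1) → p2) → not p2) → not p3) → p1): 1 > 0.7, so result = 0.7
(((((((((p4 → p2) → p3) → p3) → p1) → p2) → not p2) → not p3) → p1) → p2): 0.7 > 0.3, so result = 0.3
((((((((((p4 → p2) → p3) → p3) → p1) → p2) → not p2) → not p3) → p1) → p2) → p2): 0.3 ≤ 0.3, so result = 1
(((((((((((p4 → p2) → p3) → p3) → p1) → p2) → not p2) → not p3) → p1) → p2) → p2) → p2): 1 > 0.3, so result = 0.3
((((((((((((p4 → p2) → p3) → p3) → p1) → p2) → not p2) → not p3) → p1) → p2) → p2) → p2) → p3): 0.3 ≤ 0.4, so result = 1
(((((((((((((p4 → p2) → p3) → p3) → p1) → p2) → not p2) → not p3) → p1) → p2) → p2) → p2) → p3) → p2): 1 > 0.3, so result = 0.3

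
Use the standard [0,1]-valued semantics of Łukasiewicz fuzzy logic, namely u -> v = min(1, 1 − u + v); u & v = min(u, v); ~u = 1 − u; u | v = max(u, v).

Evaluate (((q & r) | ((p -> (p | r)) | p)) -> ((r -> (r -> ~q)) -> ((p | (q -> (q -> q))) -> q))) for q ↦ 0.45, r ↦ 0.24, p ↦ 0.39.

0.45

(q & r) = min(0.45, 0.24) = 0.24
(p | r) = max(0.39, 0.24) = 0.39
(p -> (p | r)): min(1, 1 − 0.39 + 0.39) = 1
((p -> (p | r)) | p) = max(1, 0.39) = 1
((q & r) | ((p -> (p | r)) | p)) = max(0.24, 1) = 1
~q: Łukasiewicz ¬ gives 1 − 0.45 = 0.55
(r -> ~q): min(1, 1 − 0.24 + 0.55) = 1
(r -> (r -> ~q)): min(1, 1 − 0.24 + 1) = 1
(q -> q): min(1, 1 − 0.45 + 0.45) = 1
(q -> (q -> q)): min(1, 1 − 0.45 + 1) = 1
(p | (q -> (q -> q))) = max(0.39, 1) = 1
((p | (q -> (q -> q))) -> q): min(1, 1 − 1 + 0.45) = 0.45
((r -> (r -> ~q)) -> ((p | (q -> (q -> q))) -> q)): min(1, 1 − 1 + 0.45) = 0.45
(((q & r) | ((p -> (p | r)) | p)) -> ((r -> (r -> ~q)) -> ((p | (q -> (q -> q))) -> q))): min(1, 1 − 1 + 0.45) = 0.45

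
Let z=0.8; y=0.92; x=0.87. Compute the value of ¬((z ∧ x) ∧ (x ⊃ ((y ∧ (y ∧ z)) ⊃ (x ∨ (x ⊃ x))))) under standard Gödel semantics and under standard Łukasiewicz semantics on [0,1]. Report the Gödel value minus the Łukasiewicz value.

Gödel evaluation:
  (z ∧ x) = min(0.8, 0.87) = 0.8
  (y ∧ z) = min(0.92, 0.8) = 0.8
  (y ∧ (y ∧ z)) = min(0.92, 0.8) = 0.8
  (x ⊃ x): 0.87 ≤ 0.87, so result = 1
  (x ∨ (x ⊃ x)) = max(0.87, 1) = 1
  ((y ∧ (y ∧ z)) ⊃ (x ∨ (x ⊃ x))): 0.8 ≤ 1, so result = 1
  (x ⊃ ((y ∧ (y ∧ z)) ⊃ (x ∨ (x ⊃ x)))): 0.87 ≤ 1, so result = 1
  ((z ∧ x) ∧ (x ⊃ ((y ∧ (y ∧ z)) ⊃ (x ∨ (x ⊃ x))))) = min(0.8, 1) = 0.8
  ¬((z ∧ x) ∧ (x ⊃ ((y ∧ (y ∧ z)) ⊃ (x ∨ (x ⊃ x))))): Gödel ¬ of 0.8 = 0 (operand ≠ 0)
  Gödel value = 0
Łukasiewicz evaluation:
  (z ∧ x) = min(0.8, 0.87) = 0.8
  (y ∧ z) = min(0.92, 0.8) = 0.8
  (y ∧ (y ∧ z)) = min(0.92, 0.8) = 0.8
  (x ⊃ x): min(1, 1 − 0.87 + 0.87) = 1
  (x ∨ (x ⊃ x)) = max(0.87, 1) = 1
  ((y ∧ (y ∧ z)) ⊃ (x ∨ (x ⊃ x))): min(1, 1 − 0.8 + 1) = 1
  (x ⊃ ((y ∧ (y ∧ z)) ⊃ (x ∨ (x ⊃ x)))): min(1, 1 − 0.87 + 1) = 1
  ((z ∧ x) ∧ (x ⊃ ((y ∧ (y ∧ z)) ⊃ (x ∨ (x ⊃ x))))) = min(0.8, 1) = 0.8
  ¬((z ∧ x) ∧ (x ⊃ ((y ∧ (y ∧ z)) ⊃ (x ∨ (x ⊃ x))))): Łukasiewicz ¬ gives 1 − 0.8 = 0.2
  Łukasiewicz value = 0.2
Difference: 0 − 0.2 = -0.20

-0.20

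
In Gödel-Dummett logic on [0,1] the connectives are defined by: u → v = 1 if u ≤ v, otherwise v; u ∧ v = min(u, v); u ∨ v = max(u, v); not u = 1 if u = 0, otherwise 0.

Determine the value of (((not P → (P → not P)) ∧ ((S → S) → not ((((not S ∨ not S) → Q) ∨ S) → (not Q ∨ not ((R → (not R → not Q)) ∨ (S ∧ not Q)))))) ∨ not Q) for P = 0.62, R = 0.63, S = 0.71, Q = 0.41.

not P: Gödel ¬ of 0.62 = 0 (operand ≠ 0)
not P: Gödel ¬ of 0.62 = 0 (operand ≠ 0)
(P → not P): 0.62 > 0, so result = 0
(not P → (P → not P)): 0 ≤ 0, so result = 1
(S → S): 0.71 ≤ 0.71, so result = 1
not S: Gödel ¬ of 0.71 = 0 (operand ≠ 0)
not S: Gödel ¬ of 0.71 = 0 (operand ≠ 0)
(not S ∨ not S) = max(0, 0) = 0
((not S ∨ not S) → Q): 0 ≤ 0.41, so result = 1
(((not S ∨ not S) → Q) ∨ S) = max(1, 0.71) = 1
not Q: Gödel ¬ of 0.41 = 0 (operand ≠ 0)
not R: Gödel ¬ of 0.63 = 0 (operand ≠ 0)
not Q: Gödel ¬ of 0.41 = 0 (operand ≠ 0)
(not R → not Q): 0 ≤ 0, so result = 1
(R → (not R → not Q)): 0.63 ≤ 1, so result = 1
not Q: Gödel ¬ of 0.41 = 0 (operand ≠ 0)
(S ∧ not Q) = min(0.71, 0) = 0
((R → (not R → not Q)) ∨ (S ∧ not Q)) = max(1, 0) = 1
not ((R → (not R → not Q)) ∨ (S ∧ not Q)): Gödel ¬ of 1 = 0 (operand ≠ 0)
(not Q ∨ not ((R → (not R → not Q)) ∨ (S ∧ not Q))) = max(0, 0) = 0
((((not S ∨ not S) → Q) ∨ S) → (not Q ∨ not ((R → (not R → not Q)) ∨ (S ∧ not Q)))): 1 > 0, so result = 0
not ((((not S ∨ not S) → Q) ∨ S) → (not Q ∨ not ((R → (not R → not Q)) ∨ (S ∧ not Q)))): Gödel ¬ of 0 = 1 (operand is 0)
((S → S) → not ((((not S ∨ not S) → Q) ∨ S) → (not Q ∨ not ((R → (not R → not Q)) ∨ (S ∧ not Q))))): 1 ≤ 1, so result = 1
((not P → (P → not P)) ∧ ((S → S) → not ((((not S ∨ not S) → Q) ∨ S) → (not Q ∨ not ((R → (not R → not Q)) ∨ (S ∧ not Q)))))) = min(1, 1) = 1
not Q: Gödel ¬ of 0.41 = 0 (operand ≠ 0)
(((not P → (P → not P)) ∧ ((S → S) → not ((((not S ∨ not S) → Q) ∨ S) → (not Q ∨ not ((R → (not R → not Q)) ∨ (S ∧ not Q)))))) ∨ not Q) = max(1, 0) = 1

1.00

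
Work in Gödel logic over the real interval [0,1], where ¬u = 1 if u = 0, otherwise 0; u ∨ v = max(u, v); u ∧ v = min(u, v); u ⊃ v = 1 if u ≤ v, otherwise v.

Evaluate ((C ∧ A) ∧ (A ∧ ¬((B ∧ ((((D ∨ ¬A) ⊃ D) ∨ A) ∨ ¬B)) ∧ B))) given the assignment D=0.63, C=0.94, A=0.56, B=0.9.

(C ∧ A) = min(0.94, 0.56) = 0.56
¬A: Gödel ¬ of 0.56 = 0 (operand ≠ 0)
(D ∨ ¬A) = max(0.63, 0) = 0.63
((D ∨ ¬A) ⊃ D): 0.63 ≤ 0.63, so result = 1
(((D ∨ ¬A) ⊃ D) ∨ A) = max(1, 0.56) = 1
¬B: Gödel ¬ of 0.9 = 0 (operand ≠ 0)
((((D ∨ ¬A) ⊃ D) ∨ A) ∨ ¬B) = max(1, 0) = 1
(B ∧ ((((D ∨ ¬A) ⊃ D) ∨ A) ∨ ¬B)) = min(0.9, 1) = 0.9
((B ∧ ((((D ∨ ¬A) ⊃ D) ∨ A) ∨ ¬B)) ∧ B) = min(0.9, 0.9) = 0.9
¬((B ∧ ((((D ∨ ¬A) ⊃ D) ∨ A) ∨ ¬B)) ∧ B): Gödel ¬ of 0.9 = 0 (operand ≠ 0)
(A ∧ ¬((B ∧ ((((D ∨ ¬A) ⊃ D) ∨ A) ∨ ¬B)) ∧ B)) = min(0.56, 0) = 0
((C ∧ A) ∧ (A ∧ ¬((B ∧ ((((D ∨ ¬A) ⊃ D) ∨ A) ∨ ¬B)) ∧ B))) = min(0.56, 0) = 0

0.00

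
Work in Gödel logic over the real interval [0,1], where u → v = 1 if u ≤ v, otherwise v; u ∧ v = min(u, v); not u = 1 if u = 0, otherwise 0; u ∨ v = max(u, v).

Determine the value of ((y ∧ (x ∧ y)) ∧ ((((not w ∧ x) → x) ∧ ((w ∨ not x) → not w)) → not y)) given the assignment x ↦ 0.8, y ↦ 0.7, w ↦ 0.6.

(x ∧ y) = min(0.8, 0.7) = 0.7
(y ∧ (x ∧ y)) = min(0.7, 0.7) = 0.7
not w: Gödel ¬ of 0.6 = 0 (operand ≠ 0)
(not w ∧ x) = min(0, 0.8) = 0
((not w ∧ x) → x): 0 ≤ 0.8, so result = 1
not x: Gödel ¬ of 0.8 = 0 (operand ≠ 0)
(w ∨ not x) = max(0.6, 0) = 0.6
not w: Gödel ¬ of 0.6 = 0 (operand ≠ 0)
((w ∨ not x) → not w): 0.6 > 0, so result = 0
(((not w ∧ x) → x) ∧ ((w ∨ not x) → not w)) = min(1, 0) = 0
not y: Gödel ¬ of 0.7 = 0 (operand ≠ 0)
((((not w ∧ x) → x) ∧ ((w ∨ not x) → not w)) → not y): 0 ≤ 0, so result = 1
((y ∧ (x ∧ y)) ∧ ((((not w ∧ x) → x) ∧ ((w ∨ not x) → not w)) → not y)) = min(0.7, 1) = 0.7

0.70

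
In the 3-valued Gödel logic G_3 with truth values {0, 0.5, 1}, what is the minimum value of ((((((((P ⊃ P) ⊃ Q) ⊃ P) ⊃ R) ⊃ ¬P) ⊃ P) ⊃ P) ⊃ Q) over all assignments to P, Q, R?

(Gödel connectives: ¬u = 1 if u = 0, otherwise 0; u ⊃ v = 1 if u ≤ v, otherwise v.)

0.00

The minimum is attained at P = 0, Q = 0, R = 0:
  (P ⊃ P): 0 ≤ 0, so result = 1
  ((P ⊃ P) ⊃ Q): 1 > 0, so result = 0
  (((P ⊃ P) ⊃ Q) ⊃ P): 0 ≤ 0, so result = 1
  ((((P ⊃ P) ⊃ Q) ⊃ P) ⊃ R): 1 > 0, so result = 0
  ¬P: Gödel ¬ of 0 = 1 (operand is 0)
  (((((P ⊃ P) ⊃ Q) ⊃ P) ⊃ R) ⊃ ¬P): 0 ≤ 1, so result = 1
  ((((((P ⊃ P) ⊃ Q) ⊃ P) ⊃ R) ⊃ ¬P) ⊃ P): 1 > 0, so result = 0
  (((((((P ⊃ P) ⊃ Q) ⊃ P) ⊃ R) ⊃ ¬P) ⊃ P) ⊃ P): 0 ≤ 0, so result = 1
  ((((((((P ⊃ P) ⊃ Q) ⊃ P) ⊃ R) ⊃ ¬P) ⊃ P) ⊃ P) ⊃ Q): 1 > 0, so result = 0
Checking all 27 assignments confirms none give a value below 0.00.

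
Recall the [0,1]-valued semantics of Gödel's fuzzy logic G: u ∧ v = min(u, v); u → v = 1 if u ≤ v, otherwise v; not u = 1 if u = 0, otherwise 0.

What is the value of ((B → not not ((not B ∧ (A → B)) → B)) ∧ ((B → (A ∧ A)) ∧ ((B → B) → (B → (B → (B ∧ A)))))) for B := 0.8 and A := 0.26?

0.26

not B: Gödel ¬ of 0.8 = 0 (operand ≠ 0)
(A → B): 0.26 ≤ 0.8, so result = 1
(not B ∧ (A → B)) = min(0, 1) = 0
((not B ∧ (A → B)) → B): 0 ≤ 0.8, so result = 1
not ((not B ∧ (A → B)) → B): Gödel ¬ of 1 = 0 (operand ≠ 0)
not not ((not B ∧ (A → B)) → B): Gödel ¬ of 0 = 1 (operand is 0)
(B → not not ((not B ∧ (A → B)) → B)): 0.8 ≤ 1, so result = 1
(A ∧ A) = min(0.26, 0.26) = 0.26
(B → (A ∧ A)): 0.8 > 0.26, so result = 0.26
(B → B): 0.8 ≤ 0.8, so result = 1
(B ∧ A) = min(0.8, 0.26) = 0.26
(B → (B ∧ A)): 0.8 > 0.26, so result = 0.26
(B → (B → (B ∧ A))): 0.8 > 0.26, so result = 0.26
((B → B) → (B → (B → (B ∧ A)))): 1 > 0.26, so result = 0.26
((B → (A ∧ A)) ∧ ((B → B) → (B → (B → (B ∧ A))))) = min(0.26, 0.26) = 0.26
((B → not not ((not B ∧ (A → B)) → B)) ∧ ((B → (A ∧ A)) ∧ ((B → B) → (B → (B → (B ∧ A)))))) = min(1, 0.26) = 0.26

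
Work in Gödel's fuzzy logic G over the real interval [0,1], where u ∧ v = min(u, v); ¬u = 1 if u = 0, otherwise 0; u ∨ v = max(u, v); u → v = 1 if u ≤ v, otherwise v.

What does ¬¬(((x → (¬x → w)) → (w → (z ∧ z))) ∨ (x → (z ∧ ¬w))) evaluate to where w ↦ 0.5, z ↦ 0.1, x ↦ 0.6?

1.00

¬x: Gödel ¬ of 0.6 = 0 (operand ≠ 0)
(¬x → w): 0 ≤ 0.5, so result = 1
(x → (¬x → w)): 0.6 ≤ 1, so result = 1
(z ∧ z) = min(0.1, 0.1) = 0.1
(w → (z ∧ z)): 0.5 > 0.1, so result = 0.1
((x → (¬x → w)) → (w → (z ∧ z))): 1 > 0.1, so result = 0.1
¬w: Gödel ¬ of 0.5 = 0 (operand ≠ 0)
(z ∧ ¬w) = min(0.1, 0) = 0
(x → (z ∧ ¬w)): 0.6 > 0, so result = 0
(((x → (¬x → w)) → (w → (z ∧ z))) ∨ (x → (z ∧ ¬w))) = max(0.1, 0) = 0.1
¬(((x → (¬x → w)) → (w → (z ∧ z))) ∨ (x → (z ∧ ¬w))): Gödel ¬ of 0.1 = 0 (operand ≠ 0)
¬¬(((x → (¬x → w)) → (w → (z ∧ z))) ∨ (x → (z ∧ ¬w))): Gödel ¬ of 0 = 1 (operand is 0)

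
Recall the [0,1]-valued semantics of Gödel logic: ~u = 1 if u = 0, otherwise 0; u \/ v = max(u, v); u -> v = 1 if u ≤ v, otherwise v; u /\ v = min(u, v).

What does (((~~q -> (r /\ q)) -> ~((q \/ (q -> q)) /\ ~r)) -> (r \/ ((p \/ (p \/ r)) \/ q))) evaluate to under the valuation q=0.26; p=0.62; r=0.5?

0.62

~q: Gödel ¬ of 0.26 = 0 (operand ≠ 0)
~~q: Gödel ¬ of 0 = 1 (operand is 0)
(r /\ q) = min(0.5, 0.26) = 0.26
(~~q -> (r /\ q)): 1 > 0.26, so result = 0.26
(q -> q): 0.26 ≤ 0.26, so result = 1
(q \/ (q -> q)) = max(0.26, 1) = 1
~r: Gödel ¬ of 0.5 = 0 (operand ≠ 0)
((q \/ (q -> q)) /\ ~r) = min(1, 0) = 0
~((q \/ (q -> q)) /\ ~r): Gödel ¬ of 0 = 1 (operand is 0)
((~~q -> (r /\ q)) -> ~((q \/ (q -> q)) /\ ~r)): 0.26 ≤ 1, so result = 1
(p \/ r) = max(0.62, 0.5) = 0.62
(p \/ (p \/ r)) = max(0.62, 0.62) = 0.62
((p \/ (p \/ r)) \/ q) = max(0.62, 0.26) = 0.62
(r \/ ((p \/ (p \/ r)) \/ q)) = max(0.5, 0.62) = 0.62
(((~~q -> (r /\ q)) -> ~((q \/ (q -> q)) /\ ~r)) -> (r \/ ((p \/ (p \/ r)) \/ q))): 1 > 0.62, so result = 0.62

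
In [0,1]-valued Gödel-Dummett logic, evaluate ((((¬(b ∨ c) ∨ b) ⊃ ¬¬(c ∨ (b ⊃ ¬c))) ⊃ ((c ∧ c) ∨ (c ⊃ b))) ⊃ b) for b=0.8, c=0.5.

(b ∨ c) = max(0.8, 0.5) = 0.8
¬(b ∨ c): Gödel ¬ of 0.8 = 0 (operand ≠ 0)
(¬(b ∨ c) ∨ b) = max(0, 0.8) = 0.8
¬c: Gödel ¬ of 0.5 = 0 (operand ≠ 0)
(b ⊃ ¬c): 0.8 > 0, so result = 0
(c ∨ (b ⊃ ¬c)) = max(0.5, 0) = 0.5
¬(c ∨ (b ⊃ ¬c)): Gödel ¬ of 0.5 = 0 (operand ≠ 0)
¬¬(c ∨ (b ⊃ ¬c)): Gödel ¬ of 0 = 1 (operand is 0)
((¬(b ∨ c) ∨ b) ⊃ ¬¬(c ∨ (b ⊃ ¬c))): 0.8 ≤ 1, so result = 1
(c ∧ c) = min(0.5, 0.5) = 0.5
(c ⊃ b): 0.5 ≤ 0.8, so result = 1
((c ∧ c) ∨ (c ⊃ b)) = max(0.5, 1) = 1
(((¬(b ∨ c) ∨ b) ⊃ ¬¬(c ∨ (b ⊃ ¬c))) ⊃ ((c ∧ c) ∨ (c ⊃ b))): 1 ≤ 1, so result = 1
((((¬(b ∨ c) ∨ b) ⊃ ¬¬(c ∨ (b ⊃ ¬c))) ⊃ ((c ∧ c) ∨ (c ⊃ b))) ⊃ b): 1 > 0.8, so result = 0.8

0.80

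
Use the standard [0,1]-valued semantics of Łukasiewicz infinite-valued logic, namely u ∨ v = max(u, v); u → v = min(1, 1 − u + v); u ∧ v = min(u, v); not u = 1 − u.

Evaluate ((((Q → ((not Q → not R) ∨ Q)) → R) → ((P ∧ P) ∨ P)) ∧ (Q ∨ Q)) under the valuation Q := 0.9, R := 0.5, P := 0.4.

not Q: Łukasiewicz ¬ gives 1 − 0.9 = 0.1
not R: Łukasiewicz ¬ gives 1 − 0.5 = 0.5
(not Q → not R): min(1, 1 − 0.1 + 0.5) = 1
((not Q → not R) ∨ Q) = max(1, 0.9) = 1
(Q → ((not Q → not R) ∨ Q)): min(1, 1 − 0.9 + 1) = 1
((Q → ((not Q → not R) ∨ Q)) → R): min(1, 1 − 1 + 0.5) = 0.5
(P ∧ P) = min(0.4, 0.4) = 0.4
((P ∧ P) ∨ P) = max(0.4, 0.4) = 0.4
(((Q → ((not Q → not R) ∨ Q)) → R) → ((P ∧ P) ∨ P)): min(1, 1 − 0.5 + 0.4) = 0.9
(Q ∨ Q) = max(0.9, 0.9) = 0.9
((((Q → ((not Q → not R) ∨ Q)) → R) → ((P ∧ P) ∨ P)) ∧ (Q ∨ Q)) = min(0.9, 0.9) = 0.9

0.90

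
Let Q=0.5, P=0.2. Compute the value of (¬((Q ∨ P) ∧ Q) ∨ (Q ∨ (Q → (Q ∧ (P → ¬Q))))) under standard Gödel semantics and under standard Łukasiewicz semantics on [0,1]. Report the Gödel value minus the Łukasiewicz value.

Gödel evaluation:
  (Q ∨ P) = max(0.5, 0.2) = 0.5
  ((Q ∨ P) ∧ Q) = min(0.5, 0.5) = 0.5
  ¬((Q ∨ P) ∧ Q): Gödel ¬ of 0.5 = 0 (operand ≠ 0)
  ¬Q: Gödel ¬ of 0.5 = 0 (operand ≠ 0)
  (P → ¬Q): 0.2 > 0, so result = 0
  (Q ∧ (P → ¬Q)) = min(0.5, 0) = 0
  (Q → (Q ∧ (P → ¬Q))): 0.5 > 0, so result = 0
  (Q ∨ (Q → (Q ∧ (P → ¬Q)))) = max(0.5, 0) = 0.5
  (¬((Q ∨ P) ∧ Q) ∨ (Q ∨ (Q → (Q ∧ (P → ¬Q))))) = max(0, 0.5) = 0.5
  Gödel value = 0.5
Łukasiewicz evaluation:
  (Q ∨ P) = max(0.5, 0.2) = 0.5
  ((Q ∨ P) ∧ Q) = min(0.5, 0.5) = 0.5
  ¬((Q ∨ P) ∧ Q): Łukasiewicz ¬ gives 1 − 0.5 = 0.5
  ¬Q: Łukasiewicz ¬ gives 1 − 0.5 = 0.5
  (P → ¬Q): min(1, 1 − 0.2 + 0.5) = 1
  (Q ∧ (P → ¬Q)) = min(0.5, 1) = 0.5
  (Q → (Q ∧ (P → ¬Q))): min(1, 1 − 0.5 + 0.5) = 1
  (Q ∨ (Q → (Q ∧ (P → ¬Q)))) = max(0.5, 1) = 1
  (¬((Q ∨ P) ∧ Q) ∨ (Q ∨ (Q → (Q ∧ (P → ¬Q))))) = max(0.5, 1) = 1
  Łukasiewicz value = 1
Difference: 0.5 − 1 = -0.50

-0.50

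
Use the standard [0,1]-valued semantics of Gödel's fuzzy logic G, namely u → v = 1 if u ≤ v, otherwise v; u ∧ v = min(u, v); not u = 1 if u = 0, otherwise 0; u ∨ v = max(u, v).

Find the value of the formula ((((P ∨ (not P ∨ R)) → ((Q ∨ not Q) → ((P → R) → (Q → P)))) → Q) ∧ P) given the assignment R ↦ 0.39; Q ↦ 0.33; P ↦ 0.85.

not P: Gödel ¬ of 0.85 = 0 (operand ≠ 0)
(not P ∨ R) = max(0, 0.39) = 0.39
(P ∨ (not P ∨ R)) = max(0.85, 0.39) = 0.85
not Q: Gödel ¬ of 0.33 = 0 (operand ≠ 0)
(Q ∨ not Q) = max(0.33, 0) = 0.33
(P → R): 0.85 > 0.39, so result = 0.39
(Q → P): 0.33 ≤ 0.85, so result = 1
((P → R) → (Q → P)): 0.39 ≤ 1, so result = 1
((Q ∨ not Q) → ((P → R) → (Q → P))): 0.33 ≤ 1, so result = 1
((P ∨ (not P ∨ R)) → ((Q ∨ not Q) → ((P → R) → (Q → P)))): 0.85 ≤ 1, so result = 1
(((P ∨ (not P ∨ R)) → ((Q ∨ not Q) → ((P → R) → (Q → P)))) → Q): 1 > 0.33, so result = 0.33
((((P ∨ (not P ∨ R)) → ((Q ∨ not Q) → ((P → R) → (Q → P)))) → Q) ∧ P) = min(0.33, 0.85) = 0.33

0.33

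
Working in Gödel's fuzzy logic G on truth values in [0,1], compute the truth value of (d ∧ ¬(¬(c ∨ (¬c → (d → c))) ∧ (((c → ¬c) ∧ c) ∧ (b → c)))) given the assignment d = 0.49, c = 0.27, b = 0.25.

¬c: Gödel ¬ of 0.27 = 0 (operand ≠ 0)
(d → c): 0.49 > 0.27, so result = 0.27
(¬c → (d → c)): 0 ≤ 0.27, so result = 1
(c ∨ (¬c → (d → c))) = max(0.27, 1) = 1
¬(c ∨ (¬c → (d → c))): Gödel ¬ of 1 = 0 (operand ≠ 0)
¬c: Gödel ¬ of 0.27 = 0 (operand ≠ 0)
(c → ¬c): 0.27 > 0, so result = 0
((c → ¬c) ∧ c) = min(0, 0.27) = 0
(b → c): 0.25 ≤ 0.27, so result = 1
(((c → ¬c) ∧ c) ∧ (b → c)) = min(0, 1) = 0
(¬(c ∨ (¬c → (d → c))) ∧ (((c → ¬c) ∧ c) ∧ (b → c))) = min(0, 0) = 0
¬(¬(c ∨ (¬c → (d → c))) ∧ (((c → ¬c) ∧ c) ∧ (b → c))): Gödel ¬ of 0 = 1 (operand is 0)
(d ∧ ¬(¬(c ∨ (¬c → (d → c))) ∧ (((c → ¬c) ∧ c) ∧ (b → c)))) = min(0.49, 1) = 0.49

0.49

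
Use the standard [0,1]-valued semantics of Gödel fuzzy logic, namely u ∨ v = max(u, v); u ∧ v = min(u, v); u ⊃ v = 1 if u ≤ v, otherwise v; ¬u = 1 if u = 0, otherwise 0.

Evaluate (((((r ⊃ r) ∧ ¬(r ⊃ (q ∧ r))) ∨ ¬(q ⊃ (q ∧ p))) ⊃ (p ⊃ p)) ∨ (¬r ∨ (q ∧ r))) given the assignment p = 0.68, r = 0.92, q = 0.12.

(r ⊃ r): 0.92 ≤ 0.92, so result = 1
(q ∧ r) = min(0.12, 0.92) = 0.12
(r ⊃ (q ∧ r)): 0.92 > 0.12, so result = 0.12
¬(r ⊃ (q ∧ r)): Gödel ¬ of 0.12 = 0 (operand ≠ 0)
((r ⊃ r) ∧ ¬(r ⊃ (q ∧ r))) = min(1, 0) = 0
(q ∧ p) = min(0.12, 0.68) = 0.12
(q ⊃ (q ∧ p)): 0.12 ≤ 0.12, so result = 1
¬(q ⊃ (q ∧ p)): Gödel ¬ of 1 = 0 (operand ≠ 0)
(((r ⊃ r) ∧ ¬(r ⊃ (q ∧ r))) ∨ ¬(q ⊃ (q ∧ p))) = max(0, 0) = 0
(p ⊃ p): 0.68 ≤ 0.68, so result = 1
((((r ⊃ r) ∧ ¬(r ⊃ (q ∧ r))) ∨ ¬(q ⊃ (q ∧ p))) ⊃ (p ⊃ p)): 0 ≤ 1, so result = 1
¬r: Gödel ¬ of 0.92 = 0 (operand ≠ 0)
(q ∧ r) = min(0.12, 0.92) = 0.12
(¬r ∨ (q ∧ r)) = max(0, 0.12) = 0.12
(((((r ⊃ r) ∧ ¬(r ⊃ (q ∧ r))) ∨ ¬(q ⊃ (q ∧ p))) ⊃ (p ⊃ p)) ∨ (¬r ∨ (q ∧ r))) = max(1, 0.12) = 1

1.00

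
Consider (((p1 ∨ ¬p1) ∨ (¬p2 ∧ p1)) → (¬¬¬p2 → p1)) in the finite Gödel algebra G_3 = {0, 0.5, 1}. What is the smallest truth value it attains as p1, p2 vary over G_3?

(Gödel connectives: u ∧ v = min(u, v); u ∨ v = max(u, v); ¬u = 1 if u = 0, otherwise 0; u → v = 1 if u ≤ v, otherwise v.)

The minimum is attained at p1 = 0, p2 = 0:
  ¬p1: Gödel ¬ of 0 = 1 (operand is 0)
  (p1 ∨ ¬p1) = max(0, 1) = 1
  ¬p2: Gödel ¬ of 0 = 1 (operand is 0)
  (¬p2 ∧ p1) = min(1, 0) = 0
  ((p1 ∨ ¬p1) ∨ (¬p2 ∧ p1)) = max(1, 0) = 1
  ¬p2: Gödel ¬ of 0 = 1 (operand is 0)
  ¬¬p2: Gödel ¬ of 1 = 0 (operand ≠ 0)
  ¬¬¬p2: Gödel ¬ of 0 = 1 (operand is 0)
  (¬¬¬p2 → p1): 1 > 0, so result = 0
  (((p1 ∨ ¬p1) ∨ (¬p2 ∧ p1)) → (¬¬¬p2 → p1)): 1 > 0, so result = 0
Checking all 9 assignments confirms none give a value below 0.00.

0.00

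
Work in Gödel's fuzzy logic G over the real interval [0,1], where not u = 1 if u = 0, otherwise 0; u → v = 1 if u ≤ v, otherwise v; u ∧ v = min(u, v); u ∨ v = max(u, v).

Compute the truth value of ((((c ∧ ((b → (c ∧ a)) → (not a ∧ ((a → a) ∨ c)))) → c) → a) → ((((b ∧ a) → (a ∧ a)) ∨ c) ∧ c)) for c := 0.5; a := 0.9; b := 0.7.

(c ∧ a) = min(0.5, 0.9) = 0.5
(b → (c ∧ a)): 0.7 > 0.5, so result = 0.5
not a: Gödel ¬ of 0.9 = 0 (operand ≠ 0)
(a → a): 0.9 ≤ 0.9, so result = 1
((a → a) ∨ c) = max(1, 0.5) = 1
(not a ∧ ((a → a) ∨ c)) = min(0, 1) = 0
((b → (c ∧ a)) → (not a ∧ ((a → a) ∨ c))): 0.5 > 0, so result = 0
(c ∧ ((b → (c ∧ a)) → (not a ∧ ((a → a) ∨ c)))) = min(0.5, 0) = 0
((c ∧ ((b → (c ∧ a)) → (not a ∧ ((a → a) ∨ c)))) → c): 0 ≤ 0.5, so result = 1
(((c ∧ ((b → (c ∧ a)) → (not a ∧ ((a → a) ∨ c)))) → c) → a): 1 > 0.9, so result = 0.9
(b ∧ a) = min(0.7, 0.9) = 0.7
(a ∧ a) = min(0.9, 0.9) = 0.9
((b ∧ a) → (a ∧ a)): 0.7 ≤ 0.9, so result = 1
(((b ∧ a) → (a ∧ a)) ∨ c) = max(1, 0.5) = 1
((((b ∧ a) → (a ∧ a)) ∨ c) ∧ c) = min(1, 0.5) = 0.5
((((c ∧ ((b → (c ∧ a)) → (not a ∧ ((a → a) ∨ c)))) → c) → a) → ((((b ∧ a) → (a ∧ a)) ∨ c) ∧ c)): 0.9 > 0.5, so result = 0.5

0.50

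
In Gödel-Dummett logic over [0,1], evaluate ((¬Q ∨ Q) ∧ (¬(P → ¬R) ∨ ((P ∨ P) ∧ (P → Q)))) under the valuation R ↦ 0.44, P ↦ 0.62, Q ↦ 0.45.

0.45

¬Q: Gödel ¬ of 0.45 = 0 (operand ≠ 0)
(¬Q ∨ Q) = max(0, 0.45) = 0.45
¬R: Gödel ¬ of 0.44 = 0 (operand ≠ 0)
(P → ¬R): 0.62 > 0, so result = 0
¬(P → ¬R): Gödel ¬ of 0 = 1 (operand is 0)
(P ∨ P) = max(0.62, 0.62) = 0.62
(P → Q): 0.62 > 0.45, so result = 0.45
((P ∨ P) ∧ (P → Q)) = min(0.62, 0.45) = 0.45
(¬(P → ¬R) ∨ ((P ∨ P) ∧ (P → Q))) = max(1, 0.45) = 1
((¬Q ∨ Q) ∧ (¬(P → ¬R) ∨ ((P ∨ P) ∧ (P → Q)))) = min(0.45, 1) = 0.45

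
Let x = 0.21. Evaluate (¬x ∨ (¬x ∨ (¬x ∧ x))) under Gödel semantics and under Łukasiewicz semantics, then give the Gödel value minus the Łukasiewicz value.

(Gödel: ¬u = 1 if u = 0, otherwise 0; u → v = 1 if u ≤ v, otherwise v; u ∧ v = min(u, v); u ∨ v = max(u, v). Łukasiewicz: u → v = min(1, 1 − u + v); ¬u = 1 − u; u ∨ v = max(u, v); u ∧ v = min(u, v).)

-0.79

Gödel evaluation:
  ¬x: Gödel ¬ of 0.21 = 0 (operand ≠ 0)
  ¬x: Gödel ¬ of 0.21 = 0 (operand ≠ 0)
  ¬x: Gödel ¬ of 0.21 = 0 (operand ≠ 0)
  (¬x ∧ x) = min(0, 0.21) = 0
  (¬x ∨ (¬x ∧ x)) = max(0, 0) = 0
  (¬x ∨ (¬x ∨ (¬x ∧ x))) = max(0, 0) = 0
  Gödel value = 0
Łukasiewicz evaluation:
  ¬x: Łukasiewicz ¬ gives 1 − 0.21 = 0.79
  ¬x: Łukasiewicz ¬ gives 1 − 0.21 = 0.79
  ¬x: Łukasiewicz ¬ gives 1 − 0.21 = 0.79
  (¬x ∧ x) = min(0.79, 0.21) = 0.21
  (¬x ∨ (¬x ∧ x)) = max(0.79, 0.21) = 0.79
  (¬x ∨ (¬x ∨ (¬x ∧ x))) = max(0.79, 0.79) = 0.79
  Łukasiewicz value = 0.79
Difference: 0 − 0.79 = -0.79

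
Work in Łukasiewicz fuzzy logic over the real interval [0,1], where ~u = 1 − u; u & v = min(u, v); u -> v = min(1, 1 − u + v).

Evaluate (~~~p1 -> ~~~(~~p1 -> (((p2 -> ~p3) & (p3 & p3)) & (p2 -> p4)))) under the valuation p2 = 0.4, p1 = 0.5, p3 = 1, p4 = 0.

~p1: Łukasiewicz ¬ gives 1 − 0.5 = 0.5
~~p1: Łukasiewicz ¬ gives 1 − 0.5 = 0.5
~~~p1: Łukasiewicz ¬ gives 1 − 0.5 = 0.5
~p1: Łukasiewicz ¬ gives 1 − 0.5 = 0.5
~~p1: Łukasiewicz ¬ gives 1 − 0.5 = 0.5
~p3: Łukasiewicz ¬ gives 1 − 1 = 0
(p2 -> ~p3): min(1, 1 − 0.4 + 0) = 0.6
(p3 & p3) = min(1, 1) = 1
((p2 -> ~p3) & (p3 & p3)) = min(0.6, 1) = 0.6
(p2 -> p4): min(1, 1 − 0.4 + 0) = 0.6
(((p2 -> ~p3) & (p3 & p3)) & (p2 -> p4)) = min(0.6, 0.6) = 0.6
(~~p1 -> (((p2 -> ~p3) & (p3 & p3)) & (p2 -> p4))): min(1, 1 − 0.5 + 0.6) = 1
~(~~p1 -> (((p2 -> ~p3) & (p3 & p3)) & (p2 -> p4))): Łukasiewicz ¬ gives 1 − 1 = 0
~~(~~p1 -> (((p2 -> ~p3) & (p3 & p3)) & (p2 -> p4))): Łukasiewicz ¬ gives 1 − 0 = 1
~~~(~~p1 -> (((p2 -> ~p3) & (p3 & p3)) & (p2 -> p4))): Łukasiewicz ¬ gives 1 − 1 = 0
(~~~p1 -> ~~~(~~p1 -> (((p2 -> ~p3) & (p3 & p3)) & (p2 -> p4)))): min(1, 1 − 0.5 + 0) = 0.5

0.50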